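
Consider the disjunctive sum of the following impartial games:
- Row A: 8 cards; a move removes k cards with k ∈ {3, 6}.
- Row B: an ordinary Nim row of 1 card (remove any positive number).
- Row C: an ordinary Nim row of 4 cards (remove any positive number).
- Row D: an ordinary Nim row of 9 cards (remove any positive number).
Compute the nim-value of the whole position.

Build the Grundy sequence for row A with g(k) = mex{g(k−s) : s ∈ {3, 6}, s ≤ k}:
g(0) = mex{} = 0
g(1) = mex{} = 0
g(2) = mex{} = 0
g(3) = mex{0} = 1
g(4) = mex{0} = 1
g(5) = mex{0} = 1
g(6) = mex{0,1} = 2
g(7) = mex{0,1} = 2
g(8) = mex{0,1} = 2
So g(8) = 2.
Row B is a plain Nim row of size 1, so its Grundy value is 1.
Row C is a plain Nim row of size 4, so its Grundy value is 4.
Row D is a plain Nim row of size 9, so its Grundy value is 9.
By the Sprague-Grundy theorem, the Grundy value of a sum of independent games is the XOR of the component values.
Combined value = 2 ⊕ 1 ⊕ 4 ⊕ 9 = 14.

14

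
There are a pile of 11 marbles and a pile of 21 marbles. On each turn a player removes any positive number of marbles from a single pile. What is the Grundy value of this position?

30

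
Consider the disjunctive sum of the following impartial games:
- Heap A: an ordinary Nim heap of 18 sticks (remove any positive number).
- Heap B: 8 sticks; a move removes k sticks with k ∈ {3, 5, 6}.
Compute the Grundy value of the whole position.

16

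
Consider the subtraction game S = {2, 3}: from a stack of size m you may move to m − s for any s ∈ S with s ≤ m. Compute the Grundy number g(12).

Build the Grundy sequence with g(k) = mex{g(k−s) : s ∈ {2, 3}, s ≤ k}:
k:     0  1  2  3  4  5  6  7  8  9 10 11 12
g(k):  0  0  1  1  2  0  0  1  1  2  0  0  1
So g(12) = 1.

1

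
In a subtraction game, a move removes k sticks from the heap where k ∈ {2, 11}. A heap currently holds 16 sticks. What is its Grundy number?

1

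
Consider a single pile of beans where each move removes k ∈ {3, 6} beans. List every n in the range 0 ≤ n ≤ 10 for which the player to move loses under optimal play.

0, 1, 2, 9, 10

Grundy values for subtraction set {3, 6}:
g(0) = mex{} = 0
g(1) = mex{} = 0
g(2) = mex{} = 0
g(3) = mex{0} = 1
g(4) = mex{0} = 1
g(5) = mex{0} = 1
g(6) = mex{0,1} = 2
g(7) = mex{0,1} = 2
g(8) = mex{0,1} = 2
g(9) = mex{1,2} = 0
g(10) = mex{1,2} = 0
The P-positions (g = 0) in 0..10 are 0, 1, 2, 9, 10.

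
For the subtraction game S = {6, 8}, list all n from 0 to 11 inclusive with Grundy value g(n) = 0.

0, 1, 2, 3, 4, 5

Grundy values for subtraction set {6, 8}:
g(0) = mex{} = 0
g(1) = mex{} = 0
g(2) = mex{} = 0
g(3) = mex{} = 0
g(4) = mex{} = 0
g(5) = mex{} = 0
g(6) = mex{0} = 1
g(7) = mex{0} = 1
g(8) = mex{0} = 1
g(9) = mex{0} = 1
g(10) = mex{0} = 1
g(11) = mex{0} = 1
The P-positions (g = 0) in 0..11 are 0, 1, 2, 3, 4, 5.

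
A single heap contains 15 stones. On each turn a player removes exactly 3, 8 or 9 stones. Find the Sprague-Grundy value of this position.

Grundy values for subtraction set {3, 8, 9}:
k:     0  1  2  3  4  5  6  7  8  9 10 11 12 13 14 15
g(k):  0  0  0  1  1  1  0  0  2  1  1  3  0  0  2  1
So g(15) = 1.

1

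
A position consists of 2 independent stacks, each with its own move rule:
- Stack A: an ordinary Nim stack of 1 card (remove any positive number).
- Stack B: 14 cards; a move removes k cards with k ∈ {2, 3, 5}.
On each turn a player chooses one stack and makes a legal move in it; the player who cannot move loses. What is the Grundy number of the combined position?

1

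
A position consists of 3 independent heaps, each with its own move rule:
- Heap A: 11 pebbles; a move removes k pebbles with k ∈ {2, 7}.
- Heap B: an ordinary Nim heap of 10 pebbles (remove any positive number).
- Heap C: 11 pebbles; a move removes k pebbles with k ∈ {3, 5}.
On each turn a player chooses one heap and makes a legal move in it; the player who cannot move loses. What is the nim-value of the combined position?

10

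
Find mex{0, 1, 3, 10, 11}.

2

The values 0, 1 are all present; 2 is the first non-negative integer missing from the set.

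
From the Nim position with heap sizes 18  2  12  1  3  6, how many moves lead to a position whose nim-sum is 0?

1

Nim-sum: 18 ⊕ 2 ⊕ 12 ⊕ 1 ⊕ 3 ⊕ 6 = 24.
The overall nim-sum is X = 24. A heap of size p has a winning move iff p XOR X < p (reduce it to p XOR X).
  18: 18 XOR 24 = 10 < 18 — winning move (to 10).
  2: 2 XOR 24 = 26 ≥ 2 — no move.
  12: 12 XOR 24 = 20 ≥ 12 — no move.
  1: 1 XOR 24 = 25 ≥ 1 — no move.
  3: 3 XOR 24 = 27 ≥ 3 — no move.
  6: 6 XOR 24 = 30 ≥ 6 — no move.
That gives 1 winning move.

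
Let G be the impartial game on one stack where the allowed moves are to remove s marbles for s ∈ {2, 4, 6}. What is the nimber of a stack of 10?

1

Build the Grundy sequence with g(k) = mex{g(k−s) : s ∈ {2, 4, 6}, s ≤ k}:
g(0) = mex{} = 0
g(1) = mex{} = 0
g(2) = mex{0} = 1
g(3) = mex{0} = 1
g(4) = mex{0,1} = 2
g(5) = mex{0,1} = 2
g(6) = mex{0,1,2} = 3
g(7) = mex{0,1,2} = 3
g(8) = mex{1,2,3} = 0
g(9) = mex{1,2,3} = 0
g(10) = mex{0,2,3} = 1
So g(10) = 1.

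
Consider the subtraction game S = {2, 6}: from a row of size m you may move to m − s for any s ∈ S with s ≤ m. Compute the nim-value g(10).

Build the Grundy sequence with g(k) = mex{g(k−s) : s ∈ {2, 6}, s ≤ k}:
k:     0  1  2  3  4  5  6  7  8  9 10
g(k):  0  0  1  1  0  0  1  1  0  0  1
So g(10) = 1.

1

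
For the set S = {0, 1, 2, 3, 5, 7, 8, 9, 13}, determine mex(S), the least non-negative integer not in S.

4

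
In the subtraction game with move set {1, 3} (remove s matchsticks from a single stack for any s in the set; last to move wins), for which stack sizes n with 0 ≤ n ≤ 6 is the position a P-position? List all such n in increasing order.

0, 2, 4, 6

Compute g(0), g(1), … for moves {1, 3}:
g(0) = mex{} = 0
g(1) = mex{0} = 1
g(2) = mex{1} = 0
g(3) = mex{0} = 1
g(4) = mex{1} = 0
g(5) = mex{0} = 1
g(6) = mex{1} = 0
The P-positions (g = 0) in 0..6 are 0, 2, 4, 6.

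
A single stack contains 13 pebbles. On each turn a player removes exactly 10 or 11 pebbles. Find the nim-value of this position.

Compute g(0), g(1), … for moves {10, 11}:
g(0) = mex{} = 0
g(1) = mex{} = 0
g(2) = mex{} = 0
g(3) = mex{} = 0
g(4) = mex{} = 0
g(5) = mex{} = 0
g(6) = mex{} = 0
g(7) = mex{} = 0
g(8) = mex{} = 0
g(9) = mex{} = 0
g(10) = mex{0} = 1
g(11) = mex{0} = 1
g(12) = mex{0} = 1
g(13) = mex{0} = 1
So g(13) = 1.

1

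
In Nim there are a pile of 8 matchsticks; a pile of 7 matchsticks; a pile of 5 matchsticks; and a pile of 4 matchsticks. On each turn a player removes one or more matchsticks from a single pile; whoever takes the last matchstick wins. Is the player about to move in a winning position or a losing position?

Compute the nim-sum pairwise:
8 XOR 7 = 15
15 XOR 5 = 10
10 XOR 4 = 14
The nim-sum is 14 ≠ 0, so this is an N-position: the player to move can win.

Winning position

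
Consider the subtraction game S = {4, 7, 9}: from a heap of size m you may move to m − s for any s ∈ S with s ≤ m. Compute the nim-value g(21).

2

Build the Grundy sequence with g(k) = mex{g(k−s) : s ∈ {4, 7, 9}, s ≤ k}:
k:     0  1  2  3  4  5  6  7  8  9 10 11 12 13 14 15 16 17 18 19 20 21
g(k):  0  0  0  0  1  1  1  1  2  2  2  2  3  0  0  0  0  1  1  1  1  2
So g(21) = 2.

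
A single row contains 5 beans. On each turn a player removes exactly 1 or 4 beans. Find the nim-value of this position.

Build the Grundy sequence with g(k) = mex{g(k−s) : s ∈ {1, 4}, s ≤ k}:
k:     0  1  2  3  4  5
g(k):  0  1  0  1  2  0
So g(5) = 0.

0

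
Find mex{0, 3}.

1

0 is in the set but 1 is not, so the mex is 1.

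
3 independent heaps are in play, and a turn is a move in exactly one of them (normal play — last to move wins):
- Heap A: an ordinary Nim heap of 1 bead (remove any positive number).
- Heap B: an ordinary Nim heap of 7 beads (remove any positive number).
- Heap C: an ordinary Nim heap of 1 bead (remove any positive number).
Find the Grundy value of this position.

Heap A is a plain Nim heap of size 1, so its Grundy value is 1.
Heap B is a plain Nim heap of size 7, so its Grundy value is 7.
Heap C is a plain Nim heap of size 1, so its Grundy value is 1.
By the Sprague-Grundy theorem, the Grundy value of a sum of independent games is the XOR of the component values.
Combined value = 1 ⊕ 7 ⊕ 1 = 7.

7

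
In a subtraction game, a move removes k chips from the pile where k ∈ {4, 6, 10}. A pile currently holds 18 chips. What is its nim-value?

1

Compute g(0), g(1), … for moves {4, 6, 10}:
k:     0  1  2  3  4  5  6  7  8  9 10 11 12 13 14 15 16 17 18
g(k):  0  0  0  0  1  1  1  1  2  2  2  2  3  3  0  0  0  0  1
So g(18) = 1.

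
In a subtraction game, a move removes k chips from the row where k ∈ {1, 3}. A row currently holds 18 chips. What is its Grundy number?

Compute g(0), g(1), … for moves {1, 3}:
k:     0  1  2  3  4  5  6  7  8  9 10 11 12 13 14 15 16 17 18
g(k):  0  1  0  1  0  1  0  1  0  1  0  1  0  1  0  1  0  1  0
So g(18) = 0.

0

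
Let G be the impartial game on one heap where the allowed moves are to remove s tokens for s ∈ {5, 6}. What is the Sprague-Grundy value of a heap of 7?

1

Grundy values for subtraction set {5, 6}:
k:     0  1  2  3  4  5  6  7
g(k):  0  0  0  0  0  1  1  1
So g(7) = 1.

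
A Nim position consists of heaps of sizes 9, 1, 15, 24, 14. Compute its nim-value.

Bitwise XOR of the heap sizes:
  01001  (9)
  00001  (1)
  01111  (15)
  11000  (24)
  01110  (14)
  -----
  10001  (17)

17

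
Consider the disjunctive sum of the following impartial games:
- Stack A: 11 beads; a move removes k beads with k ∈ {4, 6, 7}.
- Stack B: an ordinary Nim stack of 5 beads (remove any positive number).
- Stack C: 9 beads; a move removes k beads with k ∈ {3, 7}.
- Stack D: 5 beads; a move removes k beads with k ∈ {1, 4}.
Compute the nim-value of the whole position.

For stack A, compute g(0), g(1), … with moves {4, 6, 7}:
g(0) = mex{} = 0
g(1) = mex{} = 0
g(2) = mex{} = 0
g(3) = mex{} = 0
g(4) = mex{0} = 1
g(5) = mex{0} = 1
g(6) = mex{0} = 1
g(7) = mex{0} = 1
g(8) = mex{0,1} = 2
g(9) = mex{0,1} = 2
g(10) = mex{0,1} = 2
g(11) = mex{1} = 0
So g(11) = 0.
Stack B is a plain Nim stack of size 5, so its Grundy value is 5.
Build the Grundy sequence for stack C with g(k) = mex{g(k−s) : s ∈ {3, 7}, s ≤ k}:
g(0) = mex{} = 0
g(1) = mex{} = 0
g(2) = mex{} = 0
g(3) = mex{0} = 1
g(4) = mex{0} = 1
g(5) = mex{0} = 1
g(6) = mex{1} = 0
g(7) = mex{0,1} = 2
g(8) = mex{0,1} = 2
g(9) = mex{0} = 1
So g(9) = 1.
For stack D, compute g(0), g(1), … with moves {1, 4}:
g(0) = mex{} = 0
g(1) = mex{0} = 1
g(2) = mex{1} = 0
g(3) = mex{0} = 1
g(4) = mex{0,1} = 2
g(5) = mex{1,2} = 0
So g(5) = 0.
By the Sprague-Grundy theorem, the Grundy value of a sum of independent games is the XOR of the component values.
Combined value = 0 XOR 5 XOR 1 XOR 0 = 4.

4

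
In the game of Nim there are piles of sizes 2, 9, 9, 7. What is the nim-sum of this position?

Compute the nim-sum pairwise:
2 ^ 9 = 11
11 ^ 9 = 2
2 ^ 7 = 5

5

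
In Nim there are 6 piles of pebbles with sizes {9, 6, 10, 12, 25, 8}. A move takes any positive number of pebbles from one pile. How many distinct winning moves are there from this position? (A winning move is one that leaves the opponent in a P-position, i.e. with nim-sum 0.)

1

Nim-sum: 9 ^ 6 ^ 10 ^ 12 ^ 25 ^ 8 = 24.
The overall nim-sum is X = 24. A pile of size p has a winning move iff p XOR X < p (reduce it to p XOR X).
  9: 9 XOR 24 = 17 ≥ 9 — no move.
  6: 6 XOR 24 = 30 ≥ 6 — no move.
  10: 10 XOR 24 = 18 ≥ 10 — no move.
  12: 12 XOR 24 = 20 ≥ 12 — no move.
  25: 25 XOR 24 = 1 < 25 — winning move (to 1).
  8: 8 XOR 24 = 16 ≥ 8 — no move.
That gives 1 winning move.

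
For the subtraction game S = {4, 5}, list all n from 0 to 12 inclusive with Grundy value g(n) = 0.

0, 1, 2, 3, 9, 10, 11, 12

Grundy values for subtraction set {4, 5}:
g(0) = mex{} = 0
g(1) = mex{} = 0
g(2) = mex{} = 0
g(3) = mex{} = 0
g(4) = mex{0} = 1
g(5) = mex{0} = 1
g(6) = mex{0} = 1
g(7) = mex{0} = 1
g(8) = mex{0,1} = 2
g(9) = mex{1} = 0
g(10) = mex{1} = 0
g(11) = mex{1} = 0
g(12) = mex{1,2} = 0
The P-positions (g = 0) in 0..12 are 0, 1, 2, 3, 9, 10, 11, 12.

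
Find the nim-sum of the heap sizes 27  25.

In binary:
  11011  (27)
  11001  (25)
  -----
  00010  (2)

2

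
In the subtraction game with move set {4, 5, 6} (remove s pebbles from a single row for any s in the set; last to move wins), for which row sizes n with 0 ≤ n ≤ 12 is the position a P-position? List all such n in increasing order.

0, 1, 2, 3, 10, 11, 12

Compute g(0), g(1), … for moves {4, 5, 6}:
g(0) = mex{} = 0
g(1) = mex{} = 0
g(2) = mex{} = 0
g(3) = mex{} = 0
g(4) = mex{0} = 1
g(5) = mex{0} = 1
g(6) = mex{0} = 1
g(7) = mex{0} = 1
g(8) = mex{0,1} = 2
g(9) = mex{0,1} = 2
g(10) = mex{1} = 0
g(11) = mex{1} = 0
g(12) = mex{1,2} = 0
The P-positions (g = 0) in 0..12 are 0, 1, 2, 3, 10, 11, 12.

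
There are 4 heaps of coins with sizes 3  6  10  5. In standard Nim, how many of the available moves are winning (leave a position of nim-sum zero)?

Bitwise XOR of the heap sizes:
  0011  (3)
  0110  (6)
  1010  (10)
  0101  (5)
  ----
  1010  (10)
The overall nim-sum is X = 10. A heap of size p has a winning move iff p XOR X < p (reduce it to p XOR X).
  3: 3 XOR 10 = 9 ≥ 3 — no move.
  6: 6 XOR 10 = 12 ≥ 6 — no move.
  10: 10 XOR 10 = 0 < 10 — winning move (to 0).
  5: 5 XOR 10 = 15 ≥ 5 — no move.
That gives 1 winning move.

1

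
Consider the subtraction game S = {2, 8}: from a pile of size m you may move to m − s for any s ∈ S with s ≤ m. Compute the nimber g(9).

2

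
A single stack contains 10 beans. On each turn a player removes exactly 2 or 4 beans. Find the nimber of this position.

Grundy values for subtraction set {2, 4}:
g(0) = mex{} = 0
g(1) = mex{} = 0
g(2) = mex{0} = 1
g(3) = mex{0} = 1
g(4) = mex{0,1} = 2
g(5) = mex{0,1} = 2
g(6) = mex{1,2} = 0
g(7) = mex{1,2} = 0
g(8) = mex{0,2} = 1
g(9) = mex{0,2} = 1
g(10) = mex{0,1} = 2
So g(10) = 2.

2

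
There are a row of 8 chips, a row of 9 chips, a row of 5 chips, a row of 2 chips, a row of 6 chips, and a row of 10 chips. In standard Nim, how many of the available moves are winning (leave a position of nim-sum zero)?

3

Write each in binary and XOR column by column:
  1000  (8)
  1001  (9)
  0101  (5)
  0010  (2)
  0110  (6)
  1010  (10)
  ----
  1010  (10)
The overall nim-sum is X = 10. A row of size p has a winning move iff p XOR X < p (reduce it to p XOR X).
  8: 8 XOR 10 = 2 < 8 — winning move (to 2).
  9: 9 XOR 10 = 3 < 9 — winning move (to 3).
  5: 5 XOR 10 = 15 ≥ 5 — no move.
  2: 2 XOR 10 = 8 ≥ 2 — no move.
  6: 6 XOR 10 = 12 ≥ 6 — no move.
  10: 10 XOR 10 = 0 < 10 — winning move (to 0).
That gives 3 winning moves.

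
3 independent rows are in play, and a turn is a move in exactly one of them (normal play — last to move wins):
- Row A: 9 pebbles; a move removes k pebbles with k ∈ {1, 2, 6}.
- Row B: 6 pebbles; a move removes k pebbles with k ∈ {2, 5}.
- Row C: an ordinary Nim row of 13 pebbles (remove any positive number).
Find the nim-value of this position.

Grundy values for row A (subtraction set {1, 2, 6}):
g(0) = mex{} = 0
g(1) = mex{0} = 1
g(2) = mex{0,1} = 2
g(3) = mex{1,2} = 0
g(4) = mex{0,2} = 1
g(5) = mex{0,1} = 2
g(6) = mex{0,1,2} = 3
g(7) = mex{1,2,3} = 0
g(8) = mex{0,2,3} = 1
g(9) = mex{0,1} = 2
So g(9) = 2.
Build the Grundy sequence for row B with g(k) = mex{g(k−s) : s ∈ {2, 5}, s ≤ k}:
g(0) = mex{} = 0
g(1) = mex{} = 0
g(2) = mex{0} = 1
g(3) = mex{0} = 1
g(4) = mex{1} = 0
g(5) = mex{0,1} = 2
g(6) = mex{0} = 1
So g(6) = 1.
Row C is a plain Nim row of size 13, so its Grundy value is 13.
By the Sprague-Grundy theorem, the Grundy value of a sum of independent games is the XOR of the component values.
Combined value = 2 XOR 1 XOR 13 = 14.

14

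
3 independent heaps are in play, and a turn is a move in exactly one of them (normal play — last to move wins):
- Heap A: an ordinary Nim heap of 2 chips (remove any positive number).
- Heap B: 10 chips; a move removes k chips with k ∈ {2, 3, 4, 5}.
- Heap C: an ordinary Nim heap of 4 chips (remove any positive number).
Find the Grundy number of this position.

Heap A is a plain Nim heap of size 2, so its Grundy value is 2.
Build the Grundy sequence for heap B with g(k) = mex{g(k−s) : s ∈ {2, 3, 4, 5}, s ≤ k}:
g(0) = mex{} = 0
g(1) = mex{} = 0
g(2) = mex{0} = 1
g(3) = mex{0} = 1
g(4) = mex{0,1} = 2
g(5) = mex{0,1} = 2
g(6) = mex{0,1,2} = 3
g(7) = mex{1,2} = 0
g(8) = mex{1,2,3} = 0
g(9) = mex{0,2,3} = 1
g(10) = mex{0,2,3} = 1
So g(10) = 1.
Heap C is a plain Nim heap of size 4, so its Grundy value is 4.
The value of a disjunctive sum is the nim-sum of the parts.
Combined value = 2 ⊕ 1 ⊕ 4 = 7.

7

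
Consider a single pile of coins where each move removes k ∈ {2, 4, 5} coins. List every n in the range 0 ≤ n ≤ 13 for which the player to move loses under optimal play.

0, 1, 7, 8

Grundy values for subtraction set {2, 4, 5}:
k:     0  1  2  3  4  5  6  7  8  9 10 11 12 13
g(k):  0  0  1  1  2  2  3  0  0  1  1  2  2  3
The P-positions (g = 0) in 0..13 are 0, 1, 7, 8.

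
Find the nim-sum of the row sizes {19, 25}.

10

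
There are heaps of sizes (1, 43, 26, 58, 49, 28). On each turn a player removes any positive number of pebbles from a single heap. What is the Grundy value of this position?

39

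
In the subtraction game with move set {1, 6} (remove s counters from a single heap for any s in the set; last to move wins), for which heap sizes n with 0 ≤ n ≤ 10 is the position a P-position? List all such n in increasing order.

0, 2, 4, 7, 9

Compute g(0), g(1), … for moves {1, 6}:
k:     0  1  2  3  4  5  6  7  8  9 10
g(k):  0  1  0  1  0  1  2  0  1  0  1
The P-positions (g = 0) in 0..10 are 0, 2, 4, 7, 9.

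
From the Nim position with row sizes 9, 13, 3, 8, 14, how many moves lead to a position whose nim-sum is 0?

Write each in binary and XOR column by column:
  1001  (9)
  1101  (13)
  0011  (3)
  1000  (8)
  1110  (14)
  ----
  0001  (1)
The overall nim-sum is X = 1. A row of size p has a winning move iff p XOR X < p (reduce it to p XOR X).
  9: 9 XOR 1 = 8 < 9 — winning move (to 8).
  13: 13 XOR 1 = 12 < 13 — winning move (to 12).
  3: 3 XOR 1 = 2 < 3 — winning move (to 2).
  8: 8 XOR 1 = 9 ≥ 8 — no move.
  14: 14 XOR 1 = 15 ≥ 14 — no move.
That gives 3 winning moves.

3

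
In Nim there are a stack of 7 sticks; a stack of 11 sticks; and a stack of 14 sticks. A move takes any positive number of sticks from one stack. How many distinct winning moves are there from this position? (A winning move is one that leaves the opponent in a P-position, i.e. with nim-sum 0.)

3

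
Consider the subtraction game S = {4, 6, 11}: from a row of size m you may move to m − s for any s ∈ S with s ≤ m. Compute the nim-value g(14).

1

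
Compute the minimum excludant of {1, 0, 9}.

2

The values 0, 1 are all present; 2 is the first non-negative integer missing from the set.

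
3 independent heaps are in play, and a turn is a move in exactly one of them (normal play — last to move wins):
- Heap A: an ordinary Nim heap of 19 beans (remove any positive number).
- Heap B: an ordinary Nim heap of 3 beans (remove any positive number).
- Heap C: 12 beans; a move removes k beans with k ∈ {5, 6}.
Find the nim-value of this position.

Heap A is a plain Nim heap of size 19, so its Grundy value is 19.
Heap B is a plain Nim heap of size 3, so its Grundy value is 3.
For heap C, compute g(0), g(1), … with moves {5, 6}:
k:     0  1  2  3  4  5  6  7  8  9 10 11 12
g(k):  0  0  0  0  0  1  1  1  1  1  2  0  0
So g(12) = 0.
By the Sprague-Grundy theorem, the Grundy value of a sum of independent games is the XOR of the component values.
Combined value = 19 ⊕ 3 ⊕ 0 = 16.

16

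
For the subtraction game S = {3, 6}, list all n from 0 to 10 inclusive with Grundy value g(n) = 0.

0, 1, 2, 9, 10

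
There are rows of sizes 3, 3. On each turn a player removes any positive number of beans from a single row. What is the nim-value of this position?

0

In binary:
  11  (3)
  11  (3)
  --
  00  (0)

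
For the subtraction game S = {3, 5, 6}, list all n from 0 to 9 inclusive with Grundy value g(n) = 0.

0, 1, 2, 9

Build the Grundy sequence with g(k) = mex{g(k−s) : s ∈ {3, 5, 6}, s ≤ k}:
g(0) = mex{} = 0
g(1) = mex{} = 0
g(2) = mex{} = 0
g(3) = mex{0} = 1
g(4) = mex{0} = 1
g(5) = mex{0} = 1
g(6) = mex{0,1} = 2
g(7) = mex{0,1} = 2
g(8) = mex{0,1} = 2
g(9) = mex{1,2} = 0
The P-positions (g = 0) in 0..9 are 0, 1, 2, 9.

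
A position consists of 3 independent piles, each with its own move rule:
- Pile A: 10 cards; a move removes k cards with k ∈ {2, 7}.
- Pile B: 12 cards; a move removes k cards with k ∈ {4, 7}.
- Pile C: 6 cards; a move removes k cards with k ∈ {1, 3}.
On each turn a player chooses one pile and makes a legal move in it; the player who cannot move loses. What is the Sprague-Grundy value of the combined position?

For pile A, compute g(0), g(1), … with moves {2, 7}:
k:     0  1  2  3  4  5  6  7  8  9 10
g(k):  0  0  1  1  0  0  1  1  2  0  0
So g(10) = 0.
For pile B, compute g(0), g(1), … with moves {4, 7}:
g(0) = mex{} = 0
g(1) = mex{} = 0
g(2) = mex{} = 0
g(3) = mex{} = 0
g(4) = mex{0} = 1
g(5) = mex{0} = 1
g(6) = mex{0} = 1
g(7) = mex{0} = 1
g(8) = mex{0,1} = 2
g(9) = mex{0,1} = 2
g(10) = mex{0,1} = 2
g(11) = mex{1} = 0
g(12) = mex{1,2} = 0
So g(12) = 0.
Grundy values for pile C (subtraction set {1, 3}):
g(0) = mex{} = 0
g(1) = mex{0} = 1
g(2) = mex{1} = 0
g(3) = mex{0} = 1
g(4) = mex{1} = 0
g(5) = mex{0} = 1
g(6) = mex{1} = 0
So g(6) = 0.
The value of a disjunctive sum is the nim-sum of the parts.
Combined value = 0 ⊕ 0 ⊕ 0 = 0.

0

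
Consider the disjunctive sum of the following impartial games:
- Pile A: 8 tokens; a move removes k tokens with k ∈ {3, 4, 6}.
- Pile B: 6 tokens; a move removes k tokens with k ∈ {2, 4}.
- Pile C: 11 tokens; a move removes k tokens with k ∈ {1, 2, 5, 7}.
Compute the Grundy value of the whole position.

0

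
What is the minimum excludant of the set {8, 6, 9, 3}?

0 is not in the set, so the mex is 0.

0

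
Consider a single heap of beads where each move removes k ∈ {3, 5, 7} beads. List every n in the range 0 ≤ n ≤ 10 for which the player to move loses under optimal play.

Grundy values for subtraction set {3, 5, 7}:
k:     0  1  2  3  4  5  6  7  8  9 10
g(k):  0  0  0  1  1  1  2  2  2  3  0
The P-positions (g = 0) in 0..10 are 0, 1, 2, 10.

0, 1, 2, 10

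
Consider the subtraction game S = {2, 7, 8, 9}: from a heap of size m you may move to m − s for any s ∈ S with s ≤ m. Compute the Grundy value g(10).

Compute g(0), g(1), … for moves {2, 7, 8, 9}:
g(0) = mex{} = 0
g(1) = mex{} = 0
g(2) = mex{0} = 1
g(3) = mex{0} = 1
g(4) = mex{1} = 0
g(5) = mex{1} = 0
g(6) = mex{0} = 1
g(7) = mex{0} = 1
g(8) = mex{0,1} = 2
g(9) = mex{0,1} = 2
g(10) = mex{0,1,2} = 3
So g(10) = 3.

3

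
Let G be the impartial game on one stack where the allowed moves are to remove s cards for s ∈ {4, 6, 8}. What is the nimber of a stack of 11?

Compute g(0), g(1), … for moves {4, 6, 8}:
g(0) = mex{} = 0
g(1) = mex{} = 0
g(2) = mex{} = 0
g(3) = mex{} = 0
g(4) = mex{0} = 1
g(5) = mex{0} = 1
g(6) = mex{0} = 1
g(7) = mex{0} = 1
g(8) = mex{0,1} = 2
g(9) = mex{0,1} = 2
g(10) = mex{0,1} = 2
g(11) = mex{0,1} = 2
So g(11) = 2.

2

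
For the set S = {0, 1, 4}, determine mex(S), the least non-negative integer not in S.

2

The values 0, 1 are all present; 2 is the first non-negative integer missing from the set.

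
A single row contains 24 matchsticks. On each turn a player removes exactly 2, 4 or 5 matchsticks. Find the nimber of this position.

1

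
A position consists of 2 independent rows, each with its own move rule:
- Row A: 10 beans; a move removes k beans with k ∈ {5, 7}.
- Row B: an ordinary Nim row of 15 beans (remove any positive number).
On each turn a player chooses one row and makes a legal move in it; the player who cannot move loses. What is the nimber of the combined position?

13

For row A, compute g(0), g(1), … with moves {5, 7}:
g(0) = mex{} = 0
g(1) = mex{} = 0
g(2) = mex{} = 0
g(3) = mex{} = 0
g(4) = mex{} = 0
g(5) = mex{0} = 1
g(6) = mex{0} = 1
g(7) = mex{0} = 1
g(8) = mex{0} = 1
g(9) = mex{0} = 1
g(10) = mex{0,1} = 2
So g(10) = 2.
Row B is a plain Nim row of size 15, so its Grundy value is 15.
The value of a disjunctive sum is the nim-sum of the parts.
Combined value = 2 ⊕ 15 = 13.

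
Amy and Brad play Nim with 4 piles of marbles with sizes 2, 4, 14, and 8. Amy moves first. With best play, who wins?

Brad wins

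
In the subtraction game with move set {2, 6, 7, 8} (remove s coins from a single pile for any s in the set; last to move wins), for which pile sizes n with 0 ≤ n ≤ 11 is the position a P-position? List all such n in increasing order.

0, 1, 4, 5

Build the Grundy sequence with g(k) = mex{g(k−s) : s ∈ {2, 6, 7, 8}, s ≤ k}:
g(0) = mex{} = 0
g(1) = mex{} = 0
g(2) = mex{0} = 1
g(3) = mex{0} = 1
g(4) = mex{1} = 0
g(5) = mex{1} = 0
g(6) = mex{0} = 1
g(7) = mex{0} = 1
g(8) = mex{0,1} = 2
g(9) = mex{0,1} = 2
g(10) = mex{0,1,2} = 3
g(11) = mex{0,1,2} = 3
The P-positions (g = 0) in 0..11 are 0, 1, 4, 5.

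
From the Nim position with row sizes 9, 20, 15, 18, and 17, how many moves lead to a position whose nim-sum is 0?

Compute the nim-sum pairwise:
9 XOR 20 = 29
29 XOR 15 = 18
18 XOR 18 = 0
0 XOR 17 = 17
The overall nim-sum is X = 17. A row of size p has a winning move iff p XOR X < p (reduce it to p XOR X).
  9: 9 XOR 17 = 24 ≥ 9 — no move.
  20: 20 XOR 17 = 5 < 20 — winning move (to 5).
  15: 15 XOR 17 = 30 ≥ 15 — no move.
  18: 18 XOR 17 = 3 < 18 — winning move (to 3).
  17: 17 XOR 17 = 0 < 17 — winning move (to 0).
That gives 3 winning moves.

3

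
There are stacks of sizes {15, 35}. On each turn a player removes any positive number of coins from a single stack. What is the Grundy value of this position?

44

In binary:
  001111  (15)
  100011  (35)
  ------
  101100  (44)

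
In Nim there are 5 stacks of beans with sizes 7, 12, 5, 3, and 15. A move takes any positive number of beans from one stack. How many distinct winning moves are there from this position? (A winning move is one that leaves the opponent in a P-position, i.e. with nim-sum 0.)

3

Compute the nim-sum pairwise:
7 ⊕ 12 = 11
11 ⊕ 5 = 14
14 ⊕ 3 = 13
13 ⊕ 15 = 2
The overall nim-sum is X = 2. A stack of size p has a winning move iff p XOR X < p (reduce it to p XOR X).
  7: 7 XOR 2 = 5 < 7 — winning move (to 5).
  12: 12 XOR 2 = 14 ≥ 12 — no move.
  5: 5 XOR 2 = 7 ≥ 5 — no move.
  3: 3 XOR 2 = 1 < 3 — winning move (to 1).
  15: 15 XOR 2 = 13 < 15 — winning move (to 13).
That gives 3 winning moves.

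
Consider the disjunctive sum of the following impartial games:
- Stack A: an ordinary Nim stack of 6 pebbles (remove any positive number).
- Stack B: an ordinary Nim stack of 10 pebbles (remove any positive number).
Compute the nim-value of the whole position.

12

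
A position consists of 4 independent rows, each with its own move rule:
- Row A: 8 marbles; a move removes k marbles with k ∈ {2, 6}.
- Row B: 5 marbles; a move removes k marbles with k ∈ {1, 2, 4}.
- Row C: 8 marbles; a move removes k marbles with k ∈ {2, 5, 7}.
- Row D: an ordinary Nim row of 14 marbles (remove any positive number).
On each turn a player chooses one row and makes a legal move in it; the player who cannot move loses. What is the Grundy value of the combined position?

14

For row A, compute g(0), g(1), … with moves {2, 6}:
g(0) = mex{} = 0
g(1) = mex{} = 0
g(2) = mex{0} = 1
g(3) = mex{0} = 1
g(4) = mex{1} = 0
g(5) = mex{1} = 0
g(6) = mex{0} = 1
g(7) = mex{0} = 1
g(8) = mex{1} = 0
So g(8) = 0.
For row B, compute g(0), g(1), … with moves {1, 2, 4}:
k:     0  1  2  3  4  5
g(k):  0  1  2  0  1  2
So g(5) = 2.
Grundy values for row C (subtraction set {2, 5, 7}):
k:     0  1  2  3  4  5  6  7  8
g(k):  0  0  1  1  0  2  1  3  2
So g(8) = 2.
Row D is a plain Nim row of size 14, so its Grundy value is 14.
The value of a disjunctive sum is the nim-sum of the parts.
Combined value = 0 XOR 2 XOR 2 XOR 14 = 14.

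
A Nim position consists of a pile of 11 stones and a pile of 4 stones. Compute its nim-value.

15

Compute the nim-sum pairwise:
11 XOR 4 = 15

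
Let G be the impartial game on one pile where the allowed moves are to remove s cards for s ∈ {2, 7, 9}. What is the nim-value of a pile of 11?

3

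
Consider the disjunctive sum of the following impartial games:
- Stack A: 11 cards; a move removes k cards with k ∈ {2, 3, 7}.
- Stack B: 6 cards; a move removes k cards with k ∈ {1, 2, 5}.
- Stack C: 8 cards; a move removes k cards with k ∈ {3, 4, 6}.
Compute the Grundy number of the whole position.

2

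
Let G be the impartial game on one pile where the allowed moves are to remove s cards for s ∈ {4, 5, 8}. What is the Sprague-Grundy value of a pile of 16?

Grundy values for subtraction set {4, 5, 8}:
k:     0  1  2  3  4  5  6  7  8  9 10 11 12 13 14 15 16
g(k):  0  0  0  0  1  1  1  1  2  2  2  2  0  0  0  0  1
So g(16) = 1.

1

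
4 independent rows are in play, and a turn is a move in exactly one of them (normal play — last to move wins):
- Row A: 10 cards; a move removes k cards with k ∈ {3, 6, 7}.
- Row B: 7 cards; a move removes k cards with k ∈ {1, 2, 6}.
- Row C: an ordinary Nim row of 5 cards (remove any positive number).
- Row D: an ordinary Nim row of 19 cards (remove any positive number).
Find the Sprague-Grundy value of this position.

22

Build the Grundy sequence for row A with g(k) = mex{g(k−s) : s ∈ {3, 6, 7}, s ≤ k}:
k:     0  1  2  3  4  5  6  7  8  9 10
g(k):  0  0  0  1  1  1  2  2  2  3  0
So g(10) = 0.
Build the Grundy sequence for row B with g(k) = mex{g(k−s) : s ∈ {1, 2, 6}, s ≤ k}:
k:     0  1  2  3  4  5  6  7
g(k):  0  1  2  0  1  2  3  0
So g(7) = 0.
Row C is a plain Nim row of size 5, so its Grundy value is 5.
Row D is a plain Nim row of size 19, so its Grundy value is 19.
By the Sprague-Grundy theorem, the Grundy value of a sum of independent games is the XOR of the component values.
Combined value = 0 ⊕ 0 ⊕ 5 ⊕ 19 = 22.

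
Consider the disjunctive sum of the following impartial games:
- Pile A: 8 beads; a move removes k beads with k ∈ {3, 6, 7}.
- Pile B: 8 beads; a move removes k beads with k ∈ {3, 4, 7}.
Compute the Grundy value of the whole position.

0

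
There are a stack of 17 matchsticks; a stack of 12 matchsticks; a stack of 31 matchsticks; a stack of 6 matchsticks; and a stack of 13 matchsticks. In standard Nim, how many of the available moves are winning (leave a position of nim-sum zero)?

Nim-sum: 17 ⊕ 12 ⊕ 31 ⊕ 6 ⊕ 13 = 9.
The overall nim-sum is X = 9. A stack of size p has a winning move iff p XOR X < p (reduce it to p XOR X).
  17: 17 XOR 9 = 24 ≥ 17 — no move.
  12: 12 XOR 9 = 5 < 12 — winning move (to 5).
  31: 31 XOR 9 = 22 < 31 — winning move (to 22).
  6: 6 XOR 9 = 15 ≥ 6 — no move.
  13: 13 XOR 9 = 4 < 13 — winning move (to 4).
That gives 3 winning moves.

3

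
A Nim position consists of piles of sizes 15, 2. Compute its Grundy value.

13

Nim-sum: 15 ⊕ 2 = 13.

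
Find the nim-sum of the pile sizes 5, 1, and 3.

Nim-sum: 5 ⊕ 1 ⊕ 3 = 7.

7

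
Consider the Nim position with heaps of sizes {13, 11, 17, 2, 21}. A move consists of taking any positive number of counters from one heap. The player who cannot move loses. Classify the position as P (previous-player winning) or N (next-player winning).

In binary:
  01101  (13)
  01011  (11)
  10001  (17)
  00010  (2)
  10101  (21)
  -----
  00000  (0)
The nim-sum is 0, so this is a P-position: the player to move is in a losing position under optimal play.

P-position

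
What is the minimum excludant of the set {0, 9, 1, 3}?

2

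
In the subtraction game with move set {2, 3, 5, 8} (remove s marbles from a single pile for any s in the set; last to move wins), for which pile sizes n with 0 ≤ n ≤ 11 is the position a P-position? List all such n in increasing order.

0, 1, 7, 11

Compute g(0), g(1), … for moves {2, 3, 5, 8}:
k:     0  1  2  3  4  5  6  7  8  9 10 11
g(k):  0  0  1  1  2  2  3  0  4  1  3  0
The P-positions (g = 0) in 0..11 are 0, 1, 7, 11.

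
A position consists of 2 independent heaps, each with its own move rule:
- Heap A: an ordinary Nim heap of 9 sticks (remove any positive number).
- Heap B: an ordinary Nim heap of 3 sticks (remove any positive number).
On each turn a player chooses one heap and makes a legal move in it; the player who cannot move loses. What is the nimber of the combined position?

10

Heap A is a plain Nim heap of size 9, so its Grundy value is 9.
Heap B is a plain Nim heap of size 3, so its Grundy value is 3.
The value of a disjunctive sum is the nim-sum of the parts.
Combined value = 9 XOR 3 = 10.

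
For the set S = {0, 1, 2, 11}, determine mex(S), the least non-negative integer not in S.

3

The values 0, 1, 2 are all present; 3 is the first non-negative integer missing from the set.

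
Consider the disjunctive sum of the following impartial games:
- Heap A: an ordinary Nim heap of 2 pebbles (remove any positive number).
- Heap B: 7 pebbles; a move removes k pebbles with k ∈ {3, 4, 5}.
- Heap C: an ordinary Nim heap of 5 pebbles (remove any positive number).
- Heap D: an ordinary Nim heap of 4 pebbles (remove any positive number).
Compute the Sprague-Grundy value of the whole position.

Heap A is a plain Nim heap of size 2, so its Grundy value is 2.
For heap B, compute g(0), g(1), … with moves {3, 4, 5}:
k:     0  1  2  3  4  5  6  7
g(k):  0  0  0  1  1  1  2  2
So g(7) = 2.
Heap C is a plain Nim heap of size 5, so its Grundy value is 5.
Heap D is a plain Nim heap of size 4, so its Grundy value is 4.
By the Sprague-Grundy theorem, the Grundy value of a sum of independent games is the XOR of the component values.
Combined value = 2 XOR 2 XOR 5 XOR 4 = 1.

1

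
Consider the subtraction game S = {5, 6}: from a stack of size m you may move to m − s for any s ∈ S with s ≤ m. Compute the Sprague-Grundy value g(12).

Build the Grundy sequence with g(k) = mex{g(k−s) : s ∈ {5, 6}, s ≤ k}:
g(0) = mex{} = 0
g(1) = mex{} = 0
g(2) = mex{} = 0
g(3) = mex{} = 0
g(4) = mex{} = 0
g(5) = mex{0} = 1
g(6) = mex{0} = 1
g(7) = mex{0} = 1
g(8) = mex{0} = 1
g(9) = mex{0} = 1
g(10) = mex{0,1} = 2
g(11) = mex{1} = 0
g(12) = mex{1} = 0
So g(12) = 0.

0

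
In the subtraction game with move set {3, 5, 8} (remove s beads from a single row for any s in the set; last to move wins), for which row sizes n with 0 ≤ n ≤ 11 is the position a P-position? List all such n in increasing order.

Build the Grundy sequence with g(k) = mex{g(k−s) : s ∈ {3, 5, 8}, s ≤ k}:
k:     0  1  2  3  4  5  6  7  8  9 10 11
g(k):  0  0  0  1  1  1  2  2  2  3  3  0
The P-positions (g = 0) in 0..11 are 0, 1, 2, 11.

0, 1, 2, 11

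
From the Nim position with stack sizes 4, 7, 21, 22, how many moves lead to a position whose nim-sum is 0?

Nim-sum: 4 ^ 7 ^ 21 ^ 22 = 0.
The nim-sum is already 0, so every move leaves a nonzero nim-sum — there are no winning moves.

0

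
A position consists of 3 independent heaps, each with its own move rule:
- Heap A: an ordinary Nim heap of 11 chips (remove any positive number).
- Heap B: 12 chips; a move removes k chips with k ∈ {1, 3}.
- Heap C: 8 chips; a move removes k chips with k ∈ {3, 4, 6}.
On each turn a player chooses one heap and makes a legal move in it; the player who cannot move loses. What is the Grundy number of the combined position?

Heap A is a plain Nim heap of size 11, so its Grundy value is 11.
Build the Grundy sequence for heap B with g(k) = mex{g(k−s) : s ∈ {1, 3}, s ≤ k}:
k:     0  1  2  3  4  5  6  7  8  9 10 11 12
g(k):  0  1  0  1  0  1  0  1  0  1  0  1  0
So g(12) = 0.
For heap C, compute g(0), g(1), … with moves {3, 4, 6}:
k:     0  1  2  3  4  5  6  7  8
g(k):  0  0  0  1  1  1  2  2  2
So g(8) = 2.
By the Sprague-Grundy theorem, the Grundy value of a sum of independent games is the XOR of the component values.
Combined value = 11 ⊕ 0 ⊕ 2 = 9.

9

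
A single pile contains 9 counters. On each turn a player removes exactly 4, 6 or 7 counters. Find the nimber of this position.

2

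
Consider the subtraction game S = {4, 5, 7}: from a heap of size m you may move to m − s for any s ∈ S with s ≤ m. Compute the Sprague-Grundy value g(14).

Compute g(0), g(1), … for moves {4, 5, 7}:
k:     0  1  2  3  4  5  6  7  8  9 10 11 12 13 14
g(k):  0  0  0  0  1  1  1  1  2  2  2  0  0  0  0
So g(14) = 0.

0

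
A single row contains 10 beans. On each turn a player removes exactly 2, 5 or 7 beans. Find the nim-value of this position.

Grundy values for subtraction set {2, 5, 7}:
g(0) = mex{} = 0
g(1) = mex{} = 0
g(2) = mex{0} = 1
g(3) = mex{0} = 1
g(4) = mex{1} = 0
g(5) = mex{0,1} = 2
g(6) = mex{0} = 1
g(7) = mex{0,1,2} = 3
g(8) = mex{0,1} = 2
g(9) = mex{0,1,3} = 2
g(10) = mex{1,2} = 0
So g(10) = 0.

0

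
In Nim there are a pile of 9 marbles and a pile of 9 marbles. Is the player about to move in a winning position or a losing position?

Nim-sum: 9 ⊕ 9 = 0.
The nim-sum is 0, so this is a P-position: the player to move is in a losing position under optimal play.

Losing position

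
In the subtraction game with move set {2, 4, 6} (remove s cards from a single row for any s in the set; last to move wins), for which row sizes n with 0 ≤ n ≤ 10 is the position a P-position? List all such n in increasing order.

Grundy values for subtraction set {2, 4, 6}:
g(0) = mex{} = 0
g(1) = mex{} = 0
g(2) = mex{0} = 1
g(3) = mex{0} = 1
g(4) = mex{0,1} = 2
g(5) = mex{0,1} = 2
g(6) = mex{0,1,2} = 3
g(7) = mex{0,1,2} = 3
g(8) = mex{1,2,3} = 0
g(9) = mex{1,2,3} = 0
g(10) = mex{0,2,3} = 1
The P-positions (g = 0) in 0..10 are 0, 1, 8, 9.

0, 1, 8, 9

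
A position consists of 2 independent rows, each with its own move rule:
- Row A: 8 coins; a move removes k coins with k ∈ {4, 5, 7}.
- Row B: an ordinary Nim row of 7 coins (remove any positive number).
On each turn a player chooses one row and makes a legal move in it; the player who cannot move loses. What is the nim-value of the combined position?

5

For row A, compute g(0), g(1), … with moves {4, 5, 7}:
k:     0  1  2  3  4  5  6  7  8
g(k):  0  0  0  0  1  1  1  1  2
So g(8) = 2.
Row B is a plain Nim row of size 7, so its Grundy value is 7.
By the Sprague-Grundy theorem, the Grundy value of a sum of independent games is the XOR of the component values.
Combined value = 2 XOR 7 = 5.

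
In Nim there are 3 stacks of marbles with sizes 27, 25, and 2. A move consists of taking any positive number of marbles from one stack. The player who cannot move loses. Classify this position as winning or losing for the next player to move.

Losing position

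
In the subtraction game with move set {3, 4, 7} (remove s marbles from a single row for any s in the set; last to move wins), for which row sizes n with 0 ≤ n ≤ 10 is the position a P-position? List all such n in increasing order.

Grundy values for subtraction set {3, 4, 7}:
g(0) = mex{} = 0
g(1) = mex{} = 0
g(2) = mex{} = 0
g(3) = mex{0} = 1
g(4) = mex{0} = 1
g(5) = mex{0} = 1
g(6) = mex{0,1} = 2
g(7) = mex{0,1} = 2
g(8) = mex{0,1} = 2
g(9) = mex{0,1,2} = 3
g(10) = mex{1,2} = 0
The P-positions (g = 0) in 0..10 are 0, 1, 2, 10.

0, 1, 2, 10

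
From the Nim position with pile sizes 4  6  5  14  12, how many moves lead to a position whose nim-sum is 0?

5

Nim-sum: 4 ^ 6 ^ 5 ^ 14 ^ 12 = 5.
The overall nim-sum is X = 5. A pile of size p has a winning move iff p XOR X < p (reduce it to p XOR X).
  4: 4 XOR 5 = 1 < 4 — winning move (to 1).
  6: 6 XOR 5 = 3 < 6 — winning move (to 3).
  5: 5 XOR 5 = 0 < 5 — winning move (to 0).
  14: 14 XOR 5 = 11 < 14 — winning move (to 11).
  12: 12 XOR 5 = 9 < 12 — winning move (to 9).
That gives 5 winning moves.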